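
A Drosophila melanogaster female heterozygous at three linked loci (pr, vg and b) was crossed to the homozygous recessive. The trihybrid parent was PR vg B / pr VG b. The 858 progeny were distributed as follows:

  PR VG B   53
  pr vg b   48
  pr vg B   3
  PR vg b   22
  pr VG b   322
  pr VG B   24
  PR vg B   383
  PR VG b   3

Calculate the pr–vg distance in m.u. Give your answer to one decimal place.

The two rarest classes, pr vg B and PR VG b, are the double crossovers. Comparing them with the parentals, only the pr allele has switched, so pr is the middle locus and the order is b – pr – vg.
Crossovers in the pr–vg interval produce the single-crossover classes PR VG B and pr vg b (53 + 48 = 101) plus the double crossovers (6).
RF(pr–vg) = (101 + 6) / 858 = 107/858 = 0.1247 → 12.5 m.u.

12.5 m.u.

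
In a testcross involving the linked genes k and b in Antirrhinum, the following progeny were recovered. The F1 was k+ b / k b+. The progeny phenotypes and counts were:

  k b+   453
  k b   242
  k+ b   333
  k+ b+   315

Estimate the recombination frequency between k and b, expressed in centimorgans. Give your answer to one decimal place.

41.5 centimorgans

The recombinant classes are k+ b+ and k b: 315 + 242 = 557.
Recombination frequency = 557/1343 = 0.4147 ≈ 41.5%, i.e. 41.5 centimorgans.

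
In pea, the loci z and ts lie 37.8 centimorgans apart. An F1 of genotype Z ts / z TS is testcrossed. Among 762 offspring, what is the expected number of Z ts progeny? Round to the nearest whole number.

A map distance of 37.8 centimorgans corresponds to a recombination frequency of 0.378.
The F1 is Z ts / z TS, so Z ts is a parental gamete class with expected frequency (1 − r)/2 = 0.622/2 = 0.3110.
Expected number = 0.3110 × 762 = 236.98 ≈ 237.

237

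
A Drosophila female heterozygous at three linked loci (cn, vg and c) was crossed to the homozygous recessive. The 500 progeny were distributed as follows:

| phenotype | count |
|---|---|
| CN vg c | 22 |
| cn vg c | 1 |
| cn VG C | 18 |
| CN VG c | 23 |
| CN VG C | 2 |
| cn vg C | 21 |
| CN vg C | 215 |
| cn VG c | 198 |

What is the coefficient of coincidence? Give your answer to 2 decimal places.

The two most frequent reciprocal classes, cn VG c and CN vg C, are the parental types, so the F1 was cn VG c / CN vg C.
The two rarest classes, cn vg c and CN VG C, are the double crossovers. Comparing them with the parentals, only the vg allele has switched, so vg is the middle locus and the order is c – vg – cn.
c–vg: (40 + 3)/500 = 0.0860; vg–cn: (44 + 3)/500 = 0.0940.
Expected DCO frequency = 0.0860 × 0.0940 ≈ 0.00808; observed = 3/500 ≈ 0.00600.
Coefficient of coincidence = 0.00600/0.00808 ≈ 0.74.

0.74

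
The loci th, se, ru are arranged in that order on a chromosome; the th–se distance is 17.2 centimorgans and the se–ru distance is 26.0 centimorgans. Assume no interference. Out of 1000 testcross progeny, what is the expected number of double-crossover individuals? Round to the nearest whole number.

Map distances give recombination frequencies of 0.172 and 0.260 for the two intervals.
With no interference, expected double-crossover frequency = 0.172 × 0.260 = 0.04472.
Expected number = 0.04472 × 1000 = 44.72 ≈ 45.

45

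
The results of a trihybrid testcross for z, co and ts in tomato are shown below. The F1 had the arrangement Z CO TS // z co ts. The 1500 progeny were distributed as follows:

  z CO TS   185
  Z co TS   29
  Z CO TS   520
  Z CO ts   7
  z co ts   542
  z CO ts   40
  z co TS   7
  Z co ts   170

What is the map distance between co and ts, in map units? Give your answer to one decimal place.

5.5 map units

The two rarest classes, Z CO ts and z co TS, are the double crossovers. Comparing them with the parentals, only the ts allele has switched, so ts is the middle locus and the order is z – ts – co.
Crossovers in the ts–co interval produce the single-crossover classes Z co TS and z CO ts (29 + 40 = 69) plus the double crossovers (14).
RF(ts–co) = (69 + 14) / 1500 = 83/1500 = 0.0553 → 5.5 map units.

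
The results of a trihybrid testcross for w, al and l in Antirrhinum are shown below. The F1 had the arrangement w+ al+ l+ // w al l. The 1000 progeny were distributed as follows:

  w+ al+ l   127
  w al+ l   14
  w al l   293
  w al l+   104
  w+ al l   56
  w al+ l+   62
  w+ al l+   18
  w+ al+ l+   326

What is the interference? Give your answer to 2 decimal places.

The two rarest classes, w+ al l+ and w al+ l, are the double crossovers. Comparing them with the parentals, only the al allele has switched, so al is the middle locus and the order is w – al – l.
w–al: (118 + 32)/1000 = 0.1500; al–l: (231 + 32)/1000 = 0.2630.
Expected DCO frequency = 0.1500 × 0.2630 ≈ 0.03945; observed = 32/1000 ≈ 0.03200.
Coefficient of coincidence = 0.03200/0.03945 ≈ 0.81; interference = 1 − 0.81 = 0.19.

0.19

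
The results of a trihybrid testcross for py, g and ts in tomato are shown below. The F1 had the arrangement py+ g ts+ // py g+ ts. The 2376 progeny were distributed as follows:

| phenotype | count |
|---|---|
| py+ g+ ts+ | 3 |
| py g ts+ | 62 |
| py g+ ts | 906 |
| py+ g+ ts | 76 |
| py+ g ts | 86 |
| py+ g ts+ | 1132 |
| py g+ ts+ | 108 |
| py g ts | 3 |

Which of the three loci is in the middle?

g

The two rarest classes, py+ g+ ts+ and py g ts, are the double crossovers. Comparing them with the parentals, only the g allele has switched, so g is the middle locus and the order is py – g – ts.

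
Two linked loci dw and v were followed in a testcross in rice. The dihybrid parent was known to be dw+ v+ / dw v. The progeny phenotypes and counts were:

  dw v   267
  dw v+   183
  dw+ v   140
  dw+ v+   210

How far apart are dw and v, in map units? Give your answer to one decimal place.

40.4 map units

The recombinant classes are dw+ v and dw v+: 140 + 183 = 323.
Recombination frequency = 323/800 = 0.4037 ≈ 40.4%, i.e. 40.4 map units.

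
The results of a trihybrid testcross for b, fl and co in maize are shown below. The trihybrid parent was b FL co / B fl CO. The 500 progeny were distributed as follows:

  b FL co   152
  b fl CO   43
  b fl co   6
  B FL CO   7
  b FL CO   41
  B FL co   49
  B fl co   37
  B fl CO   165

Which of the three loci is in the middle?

fl

The two rarest classes, b fl co and B FL CO, are the double crossovers. Comparing them with the parentals, only the fl allele has switched, so fl is the middle locus and the order is b – fl – co.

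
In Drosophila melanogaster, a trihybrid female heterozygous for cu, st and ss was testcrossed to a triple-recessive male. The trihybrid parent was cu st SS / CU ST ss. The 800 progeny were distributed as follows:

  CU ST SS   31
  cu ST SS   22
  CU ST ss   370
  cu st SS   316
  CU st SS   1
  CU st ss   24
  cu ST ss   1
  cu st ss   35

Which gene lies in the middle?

cu

The two rarest classes, CU st SS and cu ST ss, are the double crossovers. Comparing them with the parentals, only the cu allele has switched, so cu is the middle locus and the order is st – cu – ss.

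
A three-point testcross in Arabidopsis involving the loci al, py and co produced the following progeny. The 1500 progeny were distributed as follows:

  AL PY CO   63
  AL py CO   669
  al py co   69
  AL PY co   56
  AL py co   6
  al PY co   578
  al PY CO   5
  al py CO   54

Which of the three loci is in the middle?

The two most frequent reciprocal classes, AL py CO and al PY co, are the parental types, so the F1 was AL py CO / al PY co.
The two rarest classes, AL py co and al PY CO, are the double crossovers. Comparing them with the parentals, only the co allele has switched, so co is the middle locus and the order is al – co – py.

co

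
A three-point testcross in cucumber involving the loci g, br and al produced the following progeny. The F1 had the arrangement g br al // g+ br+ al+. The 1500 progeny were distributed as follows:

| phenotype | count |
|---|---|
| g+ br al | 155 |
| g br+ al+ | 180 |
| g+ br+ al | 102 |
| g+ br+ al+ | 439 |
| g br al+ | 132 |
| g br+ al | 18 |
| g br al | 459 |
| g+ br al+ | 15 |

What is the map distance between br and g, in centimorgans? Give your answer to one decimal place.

The two rarest classes, g br+ al and g+ br al+, are the double crossovers. Comparing them with the parentals, only the br allele has switched, so br is the middle locus and the order is g – br – al.
Crossovers in the g–br interval produce the single-crossover classes g+ br al and g br+ al+ (155 + 180 = 335) plus the double crossovers (33).
RF(g–br) = (335 + 33) / 1500 = 368/1500 = 0.2453 → 24.5 centimorgans.

24.5 centimorgans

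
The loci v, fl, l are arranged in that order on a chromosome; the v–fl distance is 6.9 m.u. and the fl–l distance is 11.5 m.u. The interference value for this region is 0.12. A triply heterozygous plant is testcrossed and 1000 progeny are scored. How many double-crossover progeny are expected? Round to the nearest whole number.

7

Map distances give recombination frequencies of 0.069 and 0.115 for the two intervals.
With interference 0.12 (so coincidence = 0.88), expected double-crossover frequency = 0.069 × 0.115 × 0.88 = 0.00698.
Expected number = 0.00698 × 1000 = 6.98 ≈ 7.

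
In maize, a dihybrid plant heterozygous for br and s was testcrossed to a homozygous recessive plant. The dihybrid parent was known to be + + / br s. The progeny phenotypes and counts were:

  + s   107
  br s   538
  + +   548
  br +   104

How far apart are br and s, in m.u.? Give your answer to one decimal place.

The recombinant classes are + s and br +: 107 + 104 = 211.
Recombination frequency = 211/1297 = 0.1627 ≈ 16.3%, i.e. 16.3 m.u.

16.3 m.u.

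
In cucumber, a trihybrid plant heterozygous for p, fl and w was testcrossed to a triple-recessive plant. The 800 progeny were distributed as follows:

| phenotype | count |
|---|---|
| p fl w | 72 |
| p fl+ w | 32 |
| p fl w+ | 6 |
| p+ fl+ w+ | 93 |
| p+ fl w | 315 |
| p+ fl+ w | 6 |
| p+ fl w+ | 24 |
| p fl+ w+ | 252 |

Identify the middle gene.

fl

The two most frequent reciprocal classes, p fl+ w+ and p+ fl w, are the parental types, so the F1 was p fl+ w+ / p+ fl w.
The two rarest classes, p fl w+ and p+ fl+ w, are the double crossovers. Comparing them with the parentals, only the fl allele has switched, so fl is the middle locus and the order is p – fl – w.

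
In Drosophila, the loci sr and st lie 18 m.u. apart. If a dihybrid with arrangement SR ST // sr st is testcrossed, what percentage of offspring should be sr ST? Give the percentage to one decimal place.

9.0%

A map distance of 18 m.u. corresponds to a recombination frequency of 0.180.
The F1 is SR ST / sr st, so sr ST is a recombinant gamete class with expected frequency r/2 = 0.180/2 = 0.0900.
That is 0.0900 = 9.0% of the progeny.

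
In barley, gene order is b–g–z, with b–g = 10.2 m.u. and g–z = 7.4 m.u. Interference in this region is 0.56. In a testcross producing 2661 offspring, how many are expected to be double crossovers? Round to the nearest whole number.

9

Map distances give recombination frequencies of 0.102 and 0.074 for the two intervals.
With interference 0.56 (so coincidence = 0.44), expected double-crossover frequency = 0.102 × 0.074 × 0.44 = 0.00332.
Expected number = 0.00332 × 2661 = 8.84 ≈ 9.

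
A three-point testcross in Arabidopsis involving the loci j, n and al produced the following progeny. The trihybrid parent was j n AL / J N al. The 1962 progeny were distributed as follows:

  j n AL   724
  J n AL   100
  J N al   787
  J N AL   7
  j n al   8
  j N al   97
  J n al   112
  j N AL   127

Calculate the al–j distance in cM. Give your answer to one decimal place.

10.8 cM

The two rarest classes, j n al and J N AL, are the double crossovers. Comparing them with the parentals, only the al allele has switched, so al is the middle locus and the order is n – al – j.
Crossovers in the al–j interval produce the single-crossover classes J n AL and j N al (100 + 97 = 197) plus the double crossovers (15).
RF(al–j) = (197 + 15) / 1962 = 212/1962 = 0.1081 → 10.8 cM.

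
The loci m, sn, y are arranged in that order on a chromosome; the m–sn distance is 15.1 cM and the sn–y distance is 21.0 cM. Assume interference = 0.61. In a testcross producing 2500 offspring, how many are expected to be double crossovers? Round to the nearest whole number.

Map distances give recombination frequencies of 0.151 and 0.210 for the two intervals.
With interference 0.61 (so coincidence = 0.39), expected double-crossover frequency = 0.151 × 0.210 × 0.39 = 0.01237.
Expected number = 0.01237 × 2500 = 30.92 ≈ 31.

31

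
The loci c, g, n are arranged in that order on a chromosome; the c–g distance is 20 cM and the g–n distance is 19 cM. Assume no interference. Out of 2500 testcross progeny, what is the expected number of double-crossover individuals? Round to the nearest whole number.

Map distances give recombination frequencies of 0.200 and 0.190 for the two intervals.
With no interference, expected double-crossover frequency = 0.200 × 0.190 = 0.03800.
Expected number = 0.03800 × 2500 = 95.00 ≈ 95.

95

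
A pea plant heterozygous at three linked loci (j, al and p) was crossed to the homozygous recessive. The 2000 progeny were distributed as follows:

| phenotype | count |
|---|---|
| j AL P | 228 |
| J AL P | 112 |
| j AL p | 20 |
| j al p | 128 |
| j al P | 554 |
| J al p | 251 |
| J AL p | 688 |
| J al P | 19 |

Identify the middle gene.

The two most frequent reciprocal classes, j al P and J AL p, are the parental types, so the F1 was j al P / J AL p.
The two rarest classes, J al P and j AL p, are the double crossovers. Comparing them with the parentals, only the j allele has switched, so j is the middle locus and the order is p – j – al.

j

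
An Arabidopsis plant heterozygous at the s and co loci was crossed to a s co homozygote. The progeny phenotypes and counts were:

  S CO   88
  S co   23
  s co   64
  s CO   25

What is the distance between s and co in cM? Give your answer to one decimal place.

24.0 cM

The two most frequent classes, S CO (88) and s co (64), are the parental types, so the F1 was S CO / s co.
The recombinant classes are S co and s CO: 23 + 25 = 48.
Recombination frequency = 48/200 = 0.2400 ≈ 24.0%, i.e. 24.0 cM.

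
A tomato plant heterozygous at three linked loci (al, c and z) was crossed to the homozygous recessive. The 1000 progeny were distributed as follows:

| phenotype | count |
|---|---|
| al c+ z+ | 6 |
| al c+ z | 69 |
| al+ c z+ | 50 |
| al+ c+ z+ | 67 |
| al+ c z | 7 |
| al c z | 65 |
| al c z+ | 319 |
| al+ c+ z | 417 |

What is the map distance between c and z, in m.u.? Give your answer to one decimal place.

The two most frequent reciprocal classes, al c z+ and al+ c+ z, are the parental types, so the F1 was al c z+ / al+ c+ z.
The two rarest classes, al c+ z+ and al+ c z, are the double crossovers. Comparing them with the parentals, only the c allele has switched, so c is the middle locus and the order is z – c – al.
Crossovers in the z–c interval produce the single-crossover classes al c z and al+ c+ z+ (65 + 67 = 132) plus the double crossovers (13).
RF(z–c) = (132 + 13) / 1000 = 145/1000 = 0.1450 → 14.5 m.u.

14.5 m.u.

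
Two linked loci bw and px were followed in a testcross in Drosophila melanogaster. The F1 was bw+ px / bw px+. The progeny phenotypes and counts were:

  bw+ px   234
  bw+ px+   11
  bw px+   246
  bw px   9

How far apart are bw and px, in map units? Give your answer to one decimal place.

4.0 map units

The recombinant classes are bw+ px+ and bw px: 11 + 9 = 20.
Recombination frequency = 20/500 = 0.0400 ≈ 4.0%, i.e. 4.0 map units.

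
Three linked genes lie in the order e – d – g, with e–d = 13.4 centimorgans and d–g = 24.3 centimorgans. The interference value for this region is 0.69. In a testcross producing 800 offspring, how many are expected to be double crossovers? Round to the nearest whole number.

8

Map distances give recombination frequencies of 0.134 and 0.243 for the two intervals.
With interference 0.69 (so coincidence = 0.31), expected double-crossover frequency = 0.134 × 0.243 × 0.31 = 0.01009.
Expected number = 0.01009 × 800 = 8.08 ≈ 8.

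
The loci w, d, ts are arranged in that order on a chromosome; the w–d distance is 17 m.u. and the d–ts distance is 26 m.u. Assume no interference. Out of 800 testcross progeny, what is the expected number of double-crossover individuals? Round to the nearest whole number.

35

Map distances give recombination frequencies of 0.170 and 0.260 for the two intervals.
With no interference, expected double-crossover frequency = 0.170 × 0.260 = 0.04420.
Expected number = 0.04420 × 800 = 35.36 ≈ 35.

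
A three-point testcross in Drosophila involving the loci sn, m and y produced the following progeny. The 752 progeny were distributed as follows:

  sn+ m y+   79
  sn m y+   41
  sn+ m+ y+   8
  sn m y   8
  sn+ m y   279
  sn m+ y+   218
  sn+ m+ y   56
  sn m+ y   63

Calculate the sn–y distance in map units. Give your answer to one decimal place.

The two most frequent reciprocal classes, sn+ m y and sn m+ y+, are the parental types, so the F1 was sn+ m y / sn m+ y+.
The two rarest classes, sn m y and sn+ m+ y+, are the double crossovers. Comparing them with the parentals, only the sn allele has switched, so sn is the middle locus and the order is m – sn – y.
Crossovers in the sn–y interval produce the single-crossover classes sn+ m y+ and sn m+ y (79 + 63 = 142) plus the double crossovers (16).
RF(sn–y) = (142 + 16) / 752 = 158/752 = 0.2101 → 21.0 map units.

21.0 map units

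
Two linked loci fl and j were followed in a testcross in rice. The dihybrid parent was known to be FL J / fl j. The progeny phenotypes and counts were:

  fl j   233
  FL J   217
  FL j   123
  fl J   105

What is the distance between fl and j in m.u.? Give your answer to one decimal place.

The recombinant classes are FL j and fl J: 123 + 105 = 228.
Recombination frequency = 228/678 = 0.3363 ≈ 33.6%, i.e. 33.6 m.u.

33.6 m.u.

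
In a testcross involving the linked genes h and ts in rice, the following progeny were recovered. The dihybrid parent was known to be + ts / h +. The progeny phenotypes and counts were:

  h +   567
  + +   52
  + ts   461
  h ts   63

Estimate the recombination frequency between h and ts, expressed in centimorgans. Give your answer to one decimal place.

The recombinant classes are + + and h ts: 52 + 63 = 115.
Recombination frequency = 115/1143 = 0.1006 ≈ 10.1%, i.e. 10.1 centimorgans.

10.1 centimorgans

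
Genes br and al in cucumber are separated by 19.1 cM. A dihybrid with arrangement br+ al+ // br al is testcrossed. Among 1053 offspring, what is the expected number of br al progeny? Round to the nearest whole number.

A map distance of 19.1 cM corresponds to a recombination frequency of 0.191.
The F1 is br+ al+ / br al, so br al is a parental gamete class with expected frequency (1 − r)/2 = 0.809/2 = 0.4045.
Expected number = 0.4045 × 1053 = 425.94 ≈ 426.

426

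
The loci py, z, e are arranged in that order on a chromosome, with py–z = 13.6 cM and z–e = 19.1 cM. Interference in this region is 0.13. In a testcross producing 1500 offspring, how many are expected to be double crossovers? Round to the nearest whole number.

Map distances give recombination frequencies of 0.136 and 0.191 for the two intervals.
With interference 0.13 (so coincidence = 0.87), expected double-crossover frequency = 0.136 × 0.191 × 0.87 = 0.02260.
Expected number = 0.02260 × 1500 = 33.90 ≈ 34.

34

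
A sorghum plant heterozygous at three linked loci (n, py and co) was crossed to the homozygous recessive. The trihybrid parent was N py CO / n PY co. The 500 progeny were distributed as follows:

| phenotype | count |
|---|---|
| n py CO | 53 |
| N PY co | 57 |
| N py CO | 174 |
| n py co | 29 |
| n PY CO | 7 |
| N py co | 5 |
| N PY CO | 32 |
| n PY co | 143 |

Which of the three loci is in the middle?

co

The two rarest classes, N py co and n PY CO, are the double crossovers. Comparing them with the parentals, only the co allele has switched, so co is the middle locus and the order is py – co – n.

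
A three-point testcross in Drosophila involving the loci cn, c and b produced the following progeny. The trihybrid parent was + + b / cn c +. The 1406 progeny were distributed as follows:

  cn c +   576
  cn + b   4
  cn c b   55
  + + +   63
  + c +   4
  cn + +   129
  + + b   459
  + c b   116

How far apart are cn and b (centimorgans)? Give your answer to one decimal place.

The two rarest classes, cn + b and + c +, are the double crossovers. Comparing them with the parentals, only the cn allele has switched, so cn is the middle locus and the order is c – cn – b.
Crossovers in the cn–b interval produce the single-crossover classes + + + and cn c b (63 + 55 = 118) plus the double crossovers (8).
RF(cn–b) = (118 + 8) / 1406 = 126/1406 = 0.0896 → 9.0 centimorgans.

9.0 centimorgans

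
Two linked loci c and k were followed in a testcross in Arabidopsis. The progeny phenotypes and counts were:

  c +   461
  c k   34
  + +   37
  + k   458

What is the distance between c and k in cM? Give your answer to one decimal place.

The two most frequent classes, + k (458) and c + (461), are the parental types, so the F1 was + k / c +.
The recombinant classes are + + and c k: 37 + 34 = 71.
Recombination frequency = 71/990 = 0.0717 ≈ 7.2%, i.e. 7.2 cM.

7.2 cM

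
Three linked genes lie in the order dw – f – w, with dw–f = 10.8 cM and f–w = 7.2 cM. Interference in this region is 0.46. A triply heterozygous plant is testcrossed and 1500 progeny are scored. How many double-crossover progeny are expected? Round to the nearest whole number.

Map distances give recombination frequencies of 0.108 and 0.072 for the two intervals.
With interference 0.46 (so coincidence = 0.54), expected double-crossover frequency = 0.108 × 0.072 × 0.54 = 0.00420.
Expected number = 0.00420 × 1500 = 6.30 ≈ 6.

6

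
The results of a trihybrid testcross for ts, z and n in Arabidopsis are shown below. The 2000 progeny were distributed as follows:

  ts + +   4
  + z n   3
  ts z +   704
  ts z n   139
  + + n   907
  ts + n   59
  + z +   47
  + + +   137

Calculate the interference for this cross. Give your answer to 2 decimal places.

0.56

The two most frequent reciprocal classes, ts z + and + + n, are the parental types, so the F1 was ts z + / + + n.
The two rarest classes, ts + + and + z n, are the double crossovers. Comparing them with the parentals, only the z allele has switched, so z is the middle locus and the order is n – z – ts.
n–z: (276 + 7)/2000 = 0.1415; z–ts: (106 + 7)/2000 = 0.0565.
Expected DCO frequency = 0.1415 × 0.0565 ≈ 0.00799; observed = 7/2000 ≈ 0.00350.
Coefficient of coincidence = 0.00350/0.00799 ≈ 0.44; interference = 1 − 0.44 = 0.56.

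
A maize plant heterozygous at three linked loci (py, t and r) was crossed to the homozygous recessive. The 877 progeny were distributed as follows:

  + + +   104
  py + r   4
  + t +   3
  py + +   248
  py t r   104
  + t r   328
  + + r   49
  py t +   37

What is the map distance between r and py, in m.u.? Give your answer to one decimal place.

24.5 m.u.

The two most frequent reciprocal classes, + t r and py + +, are the parental types, so the F1 was + t r / py + +.
The two rarest classes, + t + and py + r, are the double crossovers. Comparing them with the parentals, only the r allele has switched, so r is the middle locus and the order is t – r – py.
Crossovers in the r–py interval produce the single-crossover classes py t r and + + + (104 + 104 = 208) plus the double crossovers (7).
RF(r–py) = (208 + 7) / 877 = 215/877 = 0.2452 → 24.5 m.u.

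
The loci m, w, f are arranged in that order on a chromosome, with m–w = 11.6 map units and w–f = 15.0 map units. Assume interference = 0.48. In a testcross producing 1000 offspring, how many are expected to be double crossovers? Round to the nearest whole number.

Map distances give recombination frequencies of 0.116 and 0.150 for the two intervals.
With interference 0.48 (so coincidence = 0.52), expected double-crossover frequency = 0.116 × 0.150 × 0.52 = 0.00905.
Expected number = 0.00905 × 1000 = 9.05 ≈ 9.

9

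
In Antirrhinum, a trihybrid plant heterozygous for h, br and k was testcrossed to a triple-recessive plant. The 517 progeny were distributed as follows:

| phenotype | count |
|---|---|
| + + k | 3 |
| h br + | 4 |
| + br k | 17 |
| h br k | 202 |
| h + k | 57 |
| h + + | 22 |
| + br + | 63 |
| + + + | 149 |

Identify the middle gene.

The two most frequent reciprocal classes, h br k and + + +, are the parental types, so the F1 was h br k / + + +.
The two rarest classes, h br + and + + k, are the double crossovers. Comparing them with the parentals, only the k allele has switched, so k is the middle locus and the order is br – k – h.

k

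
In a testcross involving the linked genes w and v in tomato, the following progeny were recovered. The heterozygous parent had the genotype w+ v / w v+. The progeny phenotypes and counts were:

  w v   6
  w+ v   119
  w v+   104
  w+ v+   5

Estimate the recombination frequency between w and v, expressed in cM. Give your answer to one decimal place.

The recombinant classes are w+ v+ and w v: 5 + 6 = 11.
Recombination frequency = 11/234 = 0.0470 ≈ 4.7%, i.e. 4.7 cM.

4.7 cM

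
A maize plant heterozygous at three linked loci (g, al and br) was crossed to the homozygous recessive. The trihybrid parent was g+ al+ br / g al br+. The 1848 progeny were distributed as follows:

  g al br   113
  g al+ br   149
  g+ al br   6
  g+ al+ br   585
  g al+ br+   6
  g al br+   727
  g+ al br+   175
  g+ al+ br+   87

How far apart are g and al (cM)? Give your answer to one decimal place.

18.2 cM

The two rarest classes, g+ al br and g al+ br+, are the double crossovers. Comparing them with the parentals, only the al allele has switched, so al is the middle locus and the order is g – al – br.
Crossovers in the g–al interval produce the single-crossover classes g al+ br and g+ al br+ (149 + 175 = 324) plus the double crossovers (12).
RF(g–al) = (324 + 12) / 1848 = 336/1848 = 0.1818 → 18.2 cM.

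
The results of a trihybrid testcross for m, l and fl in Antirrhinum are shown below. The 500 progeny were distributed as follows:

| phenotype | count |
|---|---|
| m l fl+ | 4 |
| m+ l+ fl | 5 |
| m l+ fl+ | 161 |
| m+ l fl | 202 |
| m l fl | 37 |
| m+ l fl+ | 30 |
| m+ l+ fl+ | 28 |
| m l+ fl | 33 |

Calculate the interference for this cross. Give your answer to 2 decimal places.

The two most frequent reciprocal classes, m l+ fl+ and m+ l fl, are the parental types, so the F1 was m l+ fl+ / m+ l fl.
The two rarest classes, m l fl+ and m+ l+ fl, are the double crossovers. Comparing them with the parentals, only the l allele has switched, so l is the middle locus and the order is m – l – fl.
m–l: (65 + 9)/500 = 0.1480; l–fl: (63 + 9)/500 = 0.1440.
Expected DCO frequency = 0.1480 × 0.1440 ≈ 0.02131; observed = 9/500 ≈ 0.01800.
Coefficient of coincidence = 0.01800/0.02131 ≈ 0.84; interference = 1 − 0.84 = 0.16.

0.16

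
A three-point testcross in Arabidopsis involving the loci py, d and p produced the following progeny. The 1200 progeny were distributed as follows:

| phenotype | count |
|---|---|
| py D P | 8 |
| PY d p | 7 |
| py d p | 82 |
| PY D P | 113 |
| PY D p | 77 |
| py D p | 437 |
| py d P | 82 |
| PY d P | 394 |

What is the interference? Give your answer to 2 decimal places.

The two most frequent reciprocal classes, py D p and PY d P, are the parental types, so the F1 was py D p / PY d P.
The two rarest classes, py D P and PY d p, are the double crossovers. Comparing them with the parentals, only the p allele has switched, so p is the middle locus and the order is d – p – py.
d–p: (195 + 15)/1200 = 0.1750; p–py: (159 + 15)/1200 = 0.1450.
Expected DCO frequency = 0.1750 × 0.1450 ≈ 0.02537; observed = 15/1200 ≈ 0.01250.
Coefficient of coincidence = 0.01250/0.02537 ≈ 0.49; interference = 1 − 0.49 = 0.51.

0.51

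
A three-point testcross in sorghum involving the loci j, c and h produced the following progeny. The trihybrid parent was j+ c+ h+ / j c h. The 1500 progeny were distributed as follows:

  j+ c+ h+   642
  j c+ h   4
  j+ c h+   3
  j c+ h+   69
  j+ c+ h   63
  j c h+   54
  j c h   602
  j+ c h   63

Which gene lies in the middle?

c

The two rarest classes, j+ c h+ and j c+ h, are the double crossovers. Comparing them with the parentals, only the c allele has switched, so c is the middle locus and the order is h – c – j.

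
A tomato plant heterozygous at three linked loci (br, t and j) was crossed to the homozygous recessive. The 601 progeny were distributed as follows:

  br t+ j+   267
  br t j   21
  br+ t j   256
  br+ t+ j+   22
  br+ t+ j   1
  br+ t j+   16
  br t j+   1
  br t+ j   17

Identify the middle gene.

t

The two most frequent reciprocal classes, br+ t j and br t+ j+, are the parental types, so the F1 was br+ t j / br t+ j+.
The two rarest classes, br+ t+ j and br t j+, are the double crossovers. Comparing them with the parentals, only the t allele has switched, so t is the middle locus and the order is j – t – br.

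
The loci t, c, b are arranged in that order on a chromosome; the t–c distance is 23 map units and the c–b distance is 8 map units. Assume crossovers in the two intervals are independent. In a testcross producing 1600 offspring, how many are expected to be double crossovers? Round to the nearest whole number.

Map distances give recombination frequencies of 0.230 and 0.080 for the two intervals.
With no interference, expected double-crossover frequency = 0.230 × 0.080 = 0.01840.
Expected number = 0.01840 × 1600 = 29.44 ≈ 29.

29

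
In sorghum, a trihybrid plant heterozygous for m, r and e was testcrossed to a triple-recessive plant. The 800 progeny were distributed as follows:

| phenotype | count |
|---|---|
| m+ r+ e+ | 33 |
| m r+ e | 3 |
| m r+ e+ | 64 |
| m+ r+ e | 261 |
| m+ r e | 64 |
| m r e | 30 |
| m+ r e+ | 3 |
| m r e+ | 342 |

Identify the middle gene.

The two most frequent reciprocal classes, m r e+ and m+ r+ e, are the parental types, so the F1 was m r e+ / m+ r+ e.
The two rarest classes, m+ r e+ and m r+ e, are the double crossovers. Comparing them with the parentals, only the m allele has switched, so m is the middle locus and the order is e – m – r.

m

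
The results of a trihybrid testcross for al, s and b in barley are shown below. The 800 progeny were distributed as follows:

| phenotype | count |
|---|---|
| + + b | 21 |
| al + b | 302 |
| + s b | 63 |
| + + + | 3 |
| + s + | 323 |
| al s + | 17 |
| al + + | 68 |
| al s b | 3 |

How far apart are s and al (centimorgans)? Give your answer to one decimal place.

5.5 centimorgans

The two most frequent reciprocal classes, al + b and + s +, are the parental types, so the F1 was al + b / + s +.
The two rarest classes, al s b and + + +, are the double crossovers. Comparing them with the parentals, only the s allele has switched, so s is the middle locus and the order is al – s – b.
Crossovers in the al–s interval produce the single-crossover classes + + b and al s + (21 + 17 = 38) plus the double crossovers (6).
RF(al–s) = (38 + 6) / 800 = 44/800 = 0.0550 → 5.5 centimorgans.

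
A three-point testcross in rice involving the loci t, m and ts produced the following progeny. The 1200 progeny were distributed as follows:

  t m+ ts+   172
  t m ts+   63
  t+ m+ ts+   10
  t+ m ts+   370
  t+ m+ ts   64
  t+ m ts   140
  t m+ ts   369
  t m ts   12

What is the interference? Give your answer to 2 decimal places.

The two most frequent reciprocal classes, t m+ ts and t+ m ts+, are the parental types, so the F1 was t m+ ts / t+ m ts+.
The two rarest classes, t m ts and t+ m+ ts+, are the double crossovers. Comparing them with the parentals, only the m allele has switched, so m is the middle locus and the order is ts – m – t.
ts–m: (312 + 22)/1200 = 0.2783; m–t: (127 + 22)/1200 = 0.1242.
Expected DCO frequency = 0.2783 × 0.1242 ≈ 0.03456; observed = 22/1200 ≈ 0.01833.
Coefficient of coincidence = 0.01833/0.03456 ≈ 0.53; interference = 1 − 0.53 = 0.47.

0.47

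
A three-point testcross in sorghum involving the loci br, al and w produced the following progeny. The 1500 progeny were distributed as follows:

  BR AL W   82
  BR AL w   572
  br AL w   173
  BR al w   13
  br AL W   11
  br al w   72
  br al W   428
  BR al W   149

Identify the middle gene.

The two most frequent reciprocal classes, br al W and BR AL w, are the parental types, so the F1 was br al W / BR AL w.
The two rarest classes, br AL W and BR al w, are the double crossovers. Comparing them with the parentals, only the al allele has switched, so al is the middle locus and the order is br – al – w.

al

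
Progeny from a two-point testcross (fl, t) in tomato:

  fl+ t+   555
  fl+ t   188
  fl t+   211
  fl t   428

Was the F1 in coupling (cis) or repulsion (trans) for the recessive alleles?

The two most frequent classes are fl+ t+ (555) and fl t (428); these are the parental (non-recombinant) types.
So the F1 carried fl+ t+ on one chromosome and fl t on the other — the recessive alleles are on the same chromosome (cis / coupling).

cis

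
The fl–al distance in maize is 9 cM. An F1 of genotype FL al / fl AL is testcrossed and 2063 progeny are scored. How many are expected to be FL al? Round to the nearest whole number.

939

A map distance of 9 cM corresponds to a recombination frequency of 0.090.
The F1 is FL al / fl AL, so FL al is a parental gamete class with expected frequency (1 − r)/2 = 0.910/2 = 0.4550.
Expected number = 0.4550 × 2063 = 938.67 ≈ 939.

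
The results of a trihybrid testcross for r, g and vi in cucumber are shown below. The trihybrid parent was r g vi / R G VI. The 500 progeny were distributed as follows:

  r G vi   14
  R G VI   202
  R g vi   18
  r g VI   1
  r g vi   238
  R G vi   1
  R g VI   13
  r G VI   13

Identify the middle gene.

The two rarest classes, r g VI and R G vi, are the double crossovers. Comparing them with the parentals, only the vi allele has switched, so vi is the middle locus and the order is g – vi – r.

vi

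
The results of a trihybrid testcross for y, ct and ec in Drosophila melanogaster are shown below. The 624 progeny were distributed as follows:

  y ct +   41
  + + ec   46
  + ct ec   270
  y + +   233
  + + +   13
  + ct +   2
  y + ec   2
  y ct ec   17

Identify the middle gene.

ec

The two most frequent reciprocal classes, y + + and + ct ec, are the parental types, so the F1 was y + + / + ct ec.
The two rarest classes, y + ec and + ct +, are the double crossovers. Comparing them with the parentals, only the ec allele has switched, so ec is the middle locus and the order is ct – ec – y.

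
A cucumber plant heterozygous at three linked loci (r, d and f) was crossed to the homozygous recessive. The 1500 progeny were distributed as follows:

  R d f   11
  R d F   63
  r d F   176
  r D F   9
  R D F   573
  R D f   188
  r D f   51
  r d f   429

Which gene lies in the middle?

r

The two most frequent reciprocal classes, R D F and r d f, are the parental types, so the F1 was R D F / r d f.
The two rarest classes, r D F and R d f, are the double crossovers. Comparing them with the parentals, only the r allele has switched, so r is the middle locus and the order is f – r – d.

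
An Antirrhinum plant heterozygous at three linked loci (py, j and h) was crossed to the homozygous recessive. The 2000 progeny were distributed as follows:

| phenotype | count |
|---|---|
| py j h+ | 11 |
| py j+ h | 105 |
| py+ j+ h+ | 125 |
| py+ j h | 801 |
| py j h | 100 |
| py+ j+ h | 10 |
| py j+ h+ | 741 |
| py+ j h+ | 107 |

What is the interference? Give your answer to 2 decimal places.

The two most frequent reciprocal classes, py j+ h+ and py+ j h, are the parental types, so the F1 was py j+ h+ / py+ j h.
The two rarest classes, py j h+ and py+ j+ h, are the double crossovers. Comparing them with the parentals, only the j allele has switched, so j is the middle locus and the order is h – j – py.
h–j: (212 + 21)/2000 = 0.1165; j–py: (225 + 21)/2000 = 0.1230.
Expected DCO frequency = 0.1165 × 0.1230 ≈ 0.01433; observed = 21/2000 ≈ 0.01050.
Coefficient of coincidence = 0.01050/0.01433 ≈ 0.73; interference = 1 − 0.73 = 0.27.

0.27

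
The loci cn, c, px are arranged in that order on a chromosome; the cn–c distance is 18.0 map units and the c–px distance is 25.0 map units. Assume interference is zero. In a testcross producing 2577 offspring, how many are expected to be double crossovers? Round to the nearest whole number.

Map distances give recombination frequencies of 0.180 and 0.250 for the two intervals.
With no interference, expected double-crossover frequency = 0.180 × 0.250 = 0.04500.
Expected number = 0.04500 × 2577 = 115.96 ≈ 116.

116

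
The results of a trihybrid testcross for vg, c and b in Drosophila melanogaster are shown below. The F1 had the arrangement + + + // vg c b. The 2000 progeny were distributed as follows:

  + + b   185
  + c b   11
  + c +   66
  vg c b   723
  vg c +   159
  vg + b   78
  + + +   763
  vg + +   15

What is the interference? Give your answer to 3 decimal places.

0.173

The two rarest classes, vg + + and + c b, are the double crossovers. Comparing them with the parentals, only the vg allele has switched, so vg is the middle locus and the order is b – vg – c.
b–vg: (344 + 26)/2000 = 0.1850; vg–c: (144 + 26)/2000 = 0.0850.
Expected DCO frequency = 0.1850 × 0.0850 ≈ 0.01572; observed = 26/2000 ≈ 0.01300.
Coefficient of coincidence = 0.01300/0.01572 ≈ 0.827; interference = 1 − 0.827 = 0.173.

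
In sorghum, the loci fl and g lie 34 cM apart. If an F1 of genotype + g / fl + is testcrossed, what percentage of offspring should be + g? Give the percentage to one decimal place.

A map distance of 34 cM corresponds to a recombination frequency of 0.340.
The F1 is + g / fl +, so + g is a parental gamete class with expected frequency (1 − r)/2 = 0.660/2 = 0.3300.
That is 0.3300 = 33.0% of the progeny.

33.0%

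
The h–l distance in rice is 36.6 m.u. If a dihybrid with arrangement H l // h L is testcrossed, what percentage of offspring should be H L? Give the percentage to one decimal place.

A map distance of 36.6 m.u. corresponds to a recombination frequency of 0.366.
The F1 is H l / h L, so H L is a recombinant gamete class with expected frequency r/2 = 0.366/2 = 0.1830.
That is 0.1830 = 18.3% of the progeny.

18.3%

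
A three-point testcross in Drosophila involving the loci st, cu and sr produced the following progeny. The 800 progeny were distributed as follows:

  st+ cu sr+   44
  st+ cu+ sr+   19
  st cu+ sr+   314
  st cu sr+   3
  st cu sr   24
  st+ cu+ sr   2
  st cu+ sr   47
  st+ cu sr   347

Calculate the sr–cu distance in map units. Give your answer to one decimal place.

12.0 map units

The two most frequent reciprocal classes, st cu+ sr+ and st+ cu sr, are the parental types, so the F1 was st cu+ sr+ / st+ cu sr.
The two rarest classes, st cu sr+ and st+ cu+ sr, are the double crossovers. Comparing them with the parentals, only the cu allele has switched, so cu is the middle locus and the order is st – cu – sr.
Crossovers in the cu–sr interval produce the single-crossover classes st cu+ sr and st+ cu sr+ (47 + 44 = 91) plus the double crossovers (5).
RF(cu–sr) = (91 + 5) / 800 = 96/800 = 0.1200 → 12.0 map units.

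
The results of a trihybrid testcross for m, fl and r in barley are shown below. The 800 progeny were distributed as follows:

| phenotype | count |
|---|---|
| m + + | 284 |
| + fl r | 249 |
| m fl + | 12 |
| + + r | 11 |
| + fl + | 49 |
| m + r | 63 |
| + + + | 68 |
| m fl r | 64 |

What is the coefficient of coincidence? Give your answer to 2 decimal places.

0.88

The two most frequent reciprocal classes, + fl r and m + +, are the parental types, so the F1 was + fl r / m + +.
The two rarest classes, + + r and m fl +, are the double crossovers. Comparing them with the parentals, only the fl allele has switched, so fl is the middle locus and the order is r – fl – m.
r–fl: (112 + 23)/800 = 0.1688; fl–m: (132 + 23)/800 = 0.1938.
Expected DCO frequency = 0.1688 × 0.1938 ≈ 0.03271; observed = 23/800 ≈ 0.02875.
Coefficient of coincidence = 0.02875/0.03271 ≈ 0.88.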